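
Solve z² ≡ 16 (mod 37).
The square roots of 16 mod 37 are 33 and 4. Verify: 33² = 1089 ≡ 16 (mod 37)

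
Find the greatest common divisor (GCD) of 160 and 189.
1

Using the Euclidean algorithm:
160 = 0 × 189 + 160
189 = 1 × 160 + 29
160 = 5 × 29 + 15
29 = 1 × 15 + 14
15 = 1 × 14 + 1
14 = 14 × 1 + 0

GCD(160, 189) = 1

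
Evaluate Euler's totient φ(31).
30

Prime factorization: 31 = 31
Using the formula φ(n) = n × Π(1 - 1/p) for each prime factor p:
φ(31) = 31 × (1 - 1/31)
φ(31) = 30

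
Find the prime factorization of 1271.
31 × 41

Divide by primes starting from smallest:
1271 ÷ 31 = 41
41 ÷ 41 = 1

1271 = 31 × 41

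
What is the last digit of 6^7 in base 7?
7 = 4 + 2 + 1 (binary 111). Repeated squaring mod 7: 6^1 ≡ 6; 6^2 ≡ 6² = 36 ≡ 1; 6^4 ≡ 1² = 1 ≡ 1. Multiply: 6^7 = 6^4 × 6^2 × 6^1 ≡ 1 × 1 × 6 (mod 7): 1 × 1 = 1 ≡ 1; 1 × 6 = 6 ≡ 6. So 6^7 ≡ 6 (mod 7).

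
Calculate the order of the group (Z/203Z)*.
168

Prime factorization: 203 = 7 × 29
Using the formula φ(n) = n × Π(1 - 1/p) for each prime factor p:
φ(203) = 203 × (1 - 1/7) × (1 - 1/29)
φ(203) = 168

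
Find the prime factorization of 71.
71

Divide by primes starting from smallest:
71 ÷ 71 = 1

71 = 71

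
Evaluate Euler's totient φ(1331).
1210

Prime factorization: 1331 = 11^3
Using the formula φ(n) = n × Π(1 - 1/p) for each prime factor p:
φ(1331) = 1331 × (1 - 1/11)
φ(1331) = 1210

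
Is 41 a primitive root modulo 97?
p - 1 = 96 has prime divisors 2, 3. Check 41^(96/q) mod 97 for each: 41^(96/2) = 41^48 ≡ 96, 41^(96/3) = 41^32 ≡ 35 (mod 97). None of these is 1, so 41 has order 96 = φ(97), so it is a primitive root mod 97.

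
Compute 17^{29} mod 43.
10

Using successive squaring:
Binary expansion of 29: 11101
Powers of 17 mod 43 (each is the square of the previous):
  17^1 ≡ 17 (mod 43)
  17^2 ≡ 17² = 289 ≡ 31 (mod 43)
  17^4 ≡ 31² = 961 ≡ 15 (mod 43)
  17^8 ≡ 15² = 225 ≡ 10 (mod 43)
  17^16 ≡ 10² = 100 ≡ 14 (mod 43)
29 = 16 + 8 + 4 + 1, so 17^29 = 17^16 × 17^8 × 17^4 × 17^1 ≡ 14 × 10 × 15 × 17 (mod 43)
Multiplying step by step:
  14 × 10 = 140 ≡ 11 (mod 43)
  11 × 15 = 165 ≡ 36 (mod 43)
  36 × 17 = 612 ≡ 10 (mod 43)
Result: 17^29 ≡ 10 (mod 43)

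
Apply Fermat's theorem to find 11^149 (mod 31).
By Fermat: 11^{30} ≡ 1 (mod 31). 149 = 4×30 + 29. So 11^{149} ≡ 11^{29} ≡ 17 (mod 31)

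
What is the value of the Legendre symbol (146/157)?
(146/157) = 146^{78} mod 157 = 1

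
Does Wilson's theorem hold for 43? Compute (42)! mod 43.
(42)! mod 43 = 42. Since this equals -1 (mod 43), Wilson confirms 43 is prime.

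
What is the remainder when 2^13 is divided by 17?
Using repeated squaring. 13 = 8 + 4 + 1 (binary 1101). Repeated squaring mod 17: 2^1 ≡ 2; 2^2 ≡ 2² = 4 ≡ 4; 2^4 ≡ 4² = 16 ≡ 16; 2^8 ≡ 16² = 256 ≡ 1. Multiply: 2^13 = 2^8 × 2^4 × 2^1 ≡ 1 × 16 × 2 (mod 17): 1 × 16 = 16 ≡ 16; 16 × 2 = 32 ≡ 15. So 2^13 ≡ 15 (mod 17).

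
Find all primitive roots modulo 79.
Primitive roots mod 79: {3, 6, 7, 28, 29, 30, 34, 35, 37, 39, 43, 47, 48, 53, 54, 59, 60, 63, 66, 68, 70, 74, 75, 77}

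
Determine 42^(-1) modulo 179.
42^(-1) ≡ 81 (mod 179). Verification: 42 × 81 = 3402 ≡ 1 (mod 179)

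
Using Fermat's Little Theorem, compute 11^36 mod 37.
By Fermat's Little Theorem, 11^{36} ≡ 1 (mod 37) since 37 is prime and gcd(11, 37) = 1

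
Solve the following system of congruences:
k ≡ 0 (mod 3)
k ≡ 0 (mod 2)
0

Using the Chinese Remainder Theorem:
M = product of moduli = 6
For equation 1: M_1 = 2, 2 ≡ 2 (mod 3), inverse of 2 mod 3 is 2 (check: 2 × 2 = 4 ≡ 1 (mod 3))
For equation 2: M_2 = 3, 3 ≡ 1 (mod 2), inverse of 3 mod 2 is 1 (check: 1 × 1 = 1 ≡ 1 (mod 2))
Combine: k ≡ Σ r_i×M_i×(M_i⁻¹ mod m_i) = 0×2×2 + 0×3×1 = 0 + 0 = 0
0 mod 6 = 0
k ≡ 0 (mod 6)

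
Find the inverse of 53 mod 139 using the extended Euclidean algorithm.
Extended GCD: 53(21) + 139(-8) = 1. So 53^(-1) ≡ 21 ≡ 21 (mod 139). Verify: 53 × 21 = 1113 ≡ 1 (mod 139)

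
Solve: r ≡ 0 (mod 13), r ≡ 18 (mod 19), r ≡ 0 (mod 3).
M = 13 × 19 × 3 = 741. M₁ = 57, y₁ ≡ 8 (mod 13). M₂ = 39, y₂ ≡ 1 (mod 19). M₃ = 247, y₃ ≡ 1 (mod 3). r = 0×57×8 + 18×39×1 + 0×247×1 ≡ 702 (mod 741)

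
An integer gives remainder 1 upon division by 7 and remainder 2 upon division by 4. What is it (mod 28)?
M = 7 × 4 = 28. M₁ = 4, y₁ ≡ 2 (mod 7). M₂ = 7, y₂ ≡ 3 (mod 4). y = 1×4×2 + 2×7×3 ≡ 22 (mod 28). The smallest positive such number is 22.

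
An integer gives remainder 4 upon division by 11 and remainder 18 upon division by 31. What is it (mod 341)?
M = 11 × 31 = 341. M₁ = 31, y₁ ≡ 5 (mod 11). M₂ = 11, y₂ ≡ 17 (mod 31). t = 4×31×5 + 18×11×17 ≡ 235 (mod 341). The smallest positive such number is 235.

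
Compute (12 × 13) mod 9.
3

(12 × 13) = 156
156 mod 9 = 3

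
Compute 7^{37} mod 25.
7

Using successive squaring:
Binary expansion of 37: 100101
Powers of 7 mod 25 (each is the square of the previous):
  7^1 ≡ 7 (mod 25)
  7^2 ≡ 7² = 49 ≡ 24 (mod 25)
  7^4 ≡ 24² = 576 ≡ 1 (mod 25)
  7^8 ≡ 1² = 1 ≡ 1 (mod 25)
  7^16 ≡ 1² = 1 ≡ 1 (mod 25)
  7^32 ≡ 1² = 1 ≡ 1 (mod 25)
37 = 32 + 4 + 1, so 7^37 = 7^32 × 7^4 × 7^1 ≡ 1 × 1 × 7 (mod 25)
Multiplying step by step:
  1 × 1 = 1 ≡ 1 (mod 25)
  1 × 7 = 7 ≡ 7 (mod 25)
Result: 7^37 ≡ 7 (mod 25)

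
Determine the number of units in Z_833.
672

Prime factorization: 833 = 7^2 × 17
Using the formula φ(n) = n × Π(1 - 1/p) for each prime factor p:
φ(833) = 833 × (1 - 1/7) × (1 - 1/17)
φ(833) = 672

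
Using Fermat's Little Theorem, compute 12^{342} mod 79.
38

By Fermat's Little Theorem, a^(p-1) ≡ 1 (mod p) for prime p and gcd(a, p) = 1
Here p = 79, so 12^78 ≡ 1 (mod 79)
We can reduce the exponent: 342 mod 78 = 30
So 12^342 ≡ 12^30 (mod 79)
Computing: 12^30 mod 79 = 38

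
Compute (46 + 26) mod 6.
0

(46 + 26) = 72
72 mod 6 = 0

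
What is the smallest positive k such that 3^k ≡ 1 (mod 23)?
Powers of 3 mod 23: 3^1≡3, 3^2≡9, 3^3≡4, 3^4≡12, 3^5≡13, 3^6≡16, 3^7≡2, 3^8≡6, 3^9≡18, 3^10≡8, 3^11≡1. Order = 11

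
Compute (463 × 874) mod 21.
13

(463 × 874) = 404662
404662 mod 21 = 13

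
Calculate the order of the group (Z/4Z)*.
2

Prime factorization: 4 = 2^2
Using the formula φ(n) = n × Π(1 - 1/p) for each prime factor p:
φ(4) = 4 × (1 - 1/2)
φ(4) = 2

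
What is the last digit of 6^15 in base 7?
Using Fermat: 6^{6} ≡ 1 (mod 7). 15 ≡ 3 (mod 6). So 6^{15} ≡ 6^{3} ≡ 6 (mod 7)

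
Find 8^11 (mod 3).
Using Fermat: 8^{2} ≡ 1 (mod 3). 11 ≡ 1 (mod 2). So 8^{11} ≡ 8^{1} ≡ 2 (mod 3)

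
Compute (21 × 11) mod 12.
3

(21 × 11) = 231
231 mod 12 = 3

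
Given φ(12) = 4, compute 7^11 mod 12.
By Euler: 7^{4} ≡ 1 (mod 12) since gcd(7, 12) = 1. 11 = 2×4 + 3. So 7^{11} ≡ 7^{3} ≡ 7 (mod 12)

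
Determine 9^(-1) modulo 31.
9^(-1) ≡ 7 (mod 31). Verification: 9 × 7 = 63 ≡ 1 (mod 31)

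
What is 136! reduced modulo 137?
By Wilson's theorem, (136)! ≡ -1 ≡ 136 (mod 137)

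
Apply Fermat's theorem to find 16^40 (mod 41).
By Fermat's Little Theorem, 16^{40} ≡ 1 (mod 41) since 41 is prime and gcd(16, 41) = 1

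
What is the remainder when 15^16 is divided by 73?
Using repeated squaring. 16 = 16 (binary 10000). Repeated squaring mod 73: 15^1 ≡ 15; 15^2 ≡ 15² = 225 ≡ 6; 15^4 ≡ 6² = 36 ≡ 36; 15^8 ≡ 36² = 1296 ≡ 55; 15^16 ≡ 55² = 3025 ≡ 32. So 15^16 ≡ 32 (mod 73).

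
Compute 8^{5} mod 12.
8

Using successive squaring:
Binary expansion of 5: 101
Powers of 8 mod 12 (each is the square of the previous):
  8^1 ≡ 8 (mod 12)
  8^2 ≡ 8² = 64 ≡ 4 (mod 12)
  8^4 ≡ 4² = 16 ≡ 4 (mod 12)
5 = 4 + 1, so 8^5 = 8^4 × 8^1 ≡ 4 × 8 (mod 12)
Multiplying step by step:
  4 × 8 = 32 ≡ 8 (mod 12)
Result: 8^5 ≡ 8 (mod 12)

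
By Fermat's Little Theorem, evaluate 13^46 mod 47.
By Fermat's Little Theorem, 13^{46} ≡ 1 (mod 47) since 47 is prime and gcd(13, 47) = 1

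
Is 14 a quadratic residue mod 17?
By Euler's criterion: 14^{8} ≡ 16 (mod 17). Since this equals -1 (≡ 16), 14 is not a QR.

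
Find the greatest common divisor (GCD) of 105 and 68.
1

Using the Euclidean algorithm:
105 = 1 × 68 + 37
68 = 1 × 37 + 31
37 = 1 × 31 + 6
31 = 5 × 6 + 1
6 = 6 × 1 + 0

GCD(105, 68) = 1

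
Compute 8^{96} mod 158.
62

Using successive squaring:
Binary expansion of 96: 1100000
Powers of 8 mod 158 (each is the square of the previous):
  8^1 ≡ 8 (mod 158)
  8^2 ≡ 8² = 64 ≡ 64 (mod 158)
  8^4 ≡ 64² = 4096 ≡ 146 (mod 158)
  8^8 ≡ 146² = 21316 ≡ 144 (mod 158)
  8^16 ≡ 144² = 20736 ≡ 38 (mod 158)
  8^32 ≡ 38² = 1444 ≡ 22 (mod 158)
  8^64 ≡ 22² = 484 ≡ 10 (mod 158)
96 = 64 + 32, so 8^96 = 8^64 × 8^32 ≡ 10 × 22 (mod 158)
Multiplying step by step:
  10 × 22 = 220 ≡ 62 (mod 158)
Result: 8^96 ≡ 62 (mod 158)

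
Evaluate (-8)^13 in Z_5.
Using Fermat: (-8)^{4} ≡ 1 (mod 5). 13 ≡ 1 (mod 4). So (-8)^{13} ≡ (-8)^{1} ≡ 2 (mod 5)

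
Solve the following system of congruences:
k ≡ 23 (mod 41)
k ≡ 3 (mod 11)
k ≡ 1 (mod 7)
1499

Using the Chinese Remainder Theorem:
M = product of moduli = 3157
For equation 1: M_1 = 77, 77 ≡ 36 (mod 41), inverse of 77 mod 41 is 8 (check: 36 × 8 = 288 ≡ 1 (mod 41))
For equation 2: M_2 = 287, 287 ≡ 1 (mod 11), inverse of 287 mod 11 is 1 (check: 1 × 1 = 1 ≡ 1 (mod 11))
For equation 3: M_3 = 451, 451 ≡ 3 (mod 7), inverse of 451 mod 7 is 5 (check: 3 × 5 = 15 ≡ 1 (mod 7))
Combine: k ≡ Σ r_i×M_i×(M_i⁻¹ mod m_i) = 23×77×8 + 3×287×1 + 1×451×5 = 14168 + 861 + 2255 = 17284
17284 mod 3157 = 1499
k ≡ 1499 (mod 3157)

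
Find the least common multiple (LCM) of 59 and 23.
1357

First find GCD(59, 23) using the Euclidean algorithm:
59 = 2 × 23 + 13
23 = 1 × 13 + 10
13 = 1 × 10 + 3
10 = 3 × 3 + 1
3 = 3 × 1 + 0
GCD(59, 23) = 1

LCM formula: LCM(a, b) = (a × b) / GCD(a, b)
LCM(59, 23) = (59 × 23) / 1
LCM(59, 23) = 1357 / 1
LCM(59, 23) = 1357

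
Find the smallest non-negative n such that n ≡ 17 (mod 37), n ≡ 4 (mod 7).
165

Using the Chinese Remainder Theorem:
M = product of moduli = 259
For equation 1: M_1 = 7, 7 ≡ 7 (mod 37), inverse of 7 mod 37 is 16 (check: 7 × 16 = 112 ≡ 1 (mod 37))
For equation 2: M_2 = 37, 37 ≡ 2 (mod 7), inverse of 37 mod 7 is 4 (check: 2 × 4 = 8 ≡ 1 (mod 7))
Combine: n ≡ Σ r_i×M_i×(M_i⁻¹ mod m_i) = 17×7×16 + 4×37×4 = 1904 + 592 = 2496
2496 mod 259 = 165
n ≡ 165 (mod 259)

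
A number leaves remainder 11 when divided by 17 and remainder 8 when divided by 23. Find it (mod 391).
M = 17 × 23 = 391. M₁ = 23, y₁ ≡ 3 (mod 17). M₂ = 17, y₂ ≡ 19 (mod 23). y = 11×23×3 + 8×17×19 ≡ 215 (mod 391)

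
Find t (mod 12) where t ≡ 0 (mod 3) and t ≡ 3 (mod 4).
M = 3 × 4 = 12. M₁ = 4, y₁ ≡ 1 (mod 3). M₂ = 3, y₂ ≡ 3 (mod 4). t = 0×4×1 + 3×3×3 ≡ 3 (mod 12)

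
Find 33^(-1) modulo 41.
5

Using Extended Euclidean Algorithm:
gcd(33, 41) = 1
Bezout coefficients: 33 × 5 + 41 × -4 = 1
So 33 × 5 ≡ 1 (mod 41)
The inverse is 5 mod 41 = 5
Verification: 33 × 5 = 165 = 4 × 41 + 1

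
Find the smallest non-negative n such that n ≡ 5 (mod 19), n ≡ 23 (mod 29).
81

Using the Chinese Remainder Theorem:
M = product of moduli = 551
For equation 1: M_1 = 29, 29 ≡ 10 (mod 19), inverse of 29 mod 19 is 2 (check: 10 × 2 = 20 ≡ 1 (mod 19))
For equation 2: M_2 = 19, 19 ≡ 19 (mod 29), inverse of 19 mod 29 is 26 (check: 19 × 26 = 494 ≡ 1 (mod 29))
Combine: n ≡ Σ r_i×M_i×(M_i⁻¹ mod m_i) = 5×29×2 + 23×19×26 = 290 + 11362 = 11652
11652 mod 551 = 81
n ≡ 81 (mod 551)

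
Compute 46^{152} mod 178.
64

Using successive squaring:
Binary expansion of 152: 10011000
Powers of 46 mod 178 (each is the square of the previous):
  46^1 ≡ 46 (mod 178)
  46^2 ≡ 46² = 2116 ≡ 158 (mod 178)
  46^4 ≡ 158² = 24964 ≡ 44 (mod 178)
  46^8 ≡ 44² = 1936 ≡ 156 (mod 178)
  46^16 ≡ 156² = 24336 ≡ 128 (mod 178)
  46^32 ≡ 128² = 16384 ≡ 8 (mod 178)
  46^64 ≡ 8² = 64 ≡ 64 (mod 178)
  46^128 ≡ 64² = 4096 ≡ 2 (mod 178)
152 = 128 + 16 + 8, so 46^152 = 46^128 × 46^16 × 46^8 ≡ 2 × 128 × 156 (mod 178)
Multiplying step by step:
  2 × 128 = 256 ≡ 78 (mod 178)
  78 × 156 = 12168 ≡ 64 (mod 178)
Result: 46^152 ≡ 64 (mod 178)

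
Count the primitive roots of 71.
24

The number of primitive roots modulo p is φ(p-1) = φ(70)
φ(70) = 24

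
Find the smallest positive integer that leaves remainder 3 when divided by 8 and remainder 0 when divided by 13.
M = 8 × 13 = 104. M₁ = 13, y₁ ≡ 5 (mod 8). M₂ = 8, y₂ ≡ 5 (mod 13). k = 3×13×5 + 0×8×5 ≡ 91 (mod 104). The smallest positive such number is 91.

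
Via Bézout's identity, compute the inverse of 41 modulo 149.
Extended GCD: 41(40) + 149(-11) = 1. So 41^(-1) ≡ 40 ≡ 40 (mod 149). Verify: 41 × 40 = 1640 ≡ 1 (mod 149)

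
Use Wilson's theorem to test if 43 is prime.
(42)! mod 43 = 42. Since 42 ≡ -1 (mod 43), 43 is prime.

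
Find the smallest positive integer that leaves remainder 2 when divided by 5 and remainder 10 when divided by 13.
M = 5 × 13 = 65. M₁ = 13, y₁ ≡ 2 (mod 5). M₂ = 5, y₂ ≡ 8 (mod 13). m = 2×13×2 + 10×5×8 ≡ 62 (mod 65). The smallest positive such number is 62.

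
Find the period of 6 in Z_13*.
Powers of 6 mod 13: 6^1≡6, 6^2≡10, 6^3≡8, 6^4≡9, 6^5≡2, 6^6≡12, 6^7≡7, 6^8≡3, 6^9≡5, 6^10≡4, 6^11≡11, 6^12≡1. Order = 12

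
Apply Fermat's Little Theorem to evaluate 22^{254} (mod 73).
27

By Fermat's Little Theorem, a^(p-1) ≡ 1 (mod p) for prime p and gcd(a, p) = 1
Here p = 73, so 22^72 ≡ 1 (mod 73)
We can reduce the exponent: 254 mod 72 = 38
So 22^254 ≡ 22^38 (mod 73)
Computing: 22^38 mod 73 = 27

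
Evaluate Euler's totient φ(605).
440

Prime factorization: 605 = 5 × 11^2
Using the formula φ(n) = n × Π(1 - 1/p) for each prime factor p:
φ(605) = 605 × (1 - 1/5) × (1 - 1/11)
φ(605) = 440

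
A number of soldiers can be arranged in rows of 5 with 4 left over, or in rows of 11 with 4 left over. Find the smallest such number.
M = 5 × 11 = 55. M₁ = 11, y₁ ≡ 1 (mod 5). M₂ = 5, y₂ ≡ 9 (mod 11). t = 4×11×1 + 4×5×9 ≡ 4 (mod 55). The smallest positive such number is 4.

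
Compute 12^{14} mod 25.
14

Using successive squaring:
Binary expansion of 14: 1110
Powers of 12 mod 25 (each is the square of the previous):
  12^1 ≡ 12 (mod 25)
  12^2 ≡ 12² = 144 ≡ 19 (mod 25)
  12^4 ≡ 19² = 361 ≡ 11 (mod 25)
  12^8 ≡ 11² = 121 ≡ 21 (mod 25)
14 = 8 + 4 + 2, so 12^14 = 12^8 × 12^4 × 12^2 ≡ 21 × 11 × 19 (mod 25)
Multiplying step by step:
  21 × 11 = 231 ≡ 6 (mod 25)
  6 × 19 = 114 ≡ 14 (mod 25)
Result: 12^14 ≡ 14 (mod 25)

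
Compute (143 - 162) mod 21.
2

(143 - 162) = -19
-19 mod 21 = 2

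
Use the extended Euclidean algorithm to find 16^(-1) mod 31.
Extended GCD: 16(2) + 31(-1) = 1. So 16^(-1) ≡ 2 ≡ 2 (mod 31). Verify: 16 × 2 = 32 ≡ 1 (mod 31)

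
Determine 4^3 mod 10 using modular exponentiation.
3 = 2 + 1 (binary 11). Repeated squaring mod 10: 4^1 ≡ 4; 4^2 ≡ 4² = 16 ≡ 6. Multiply: 4^3 = 4^2 × 4^1 ≡ 6 × 4 (mod 10): 6 × 4 = 24 ≡ 4. So 4^3 ≡ 4 (mod 10).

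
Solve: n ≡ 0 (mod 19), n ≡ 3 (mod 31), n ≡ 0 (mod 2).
M = 19 × 31 × 2 = 1178. M₁ = 62, y₁ ≡ 4 (mod 19). M₂ = 38, y₂ ≡ 9 (mod 31). M₃ = 589, y₃ ≡ 1 (mod 2). n = 0×62×4 + 3×38×9 + 0×589×1 ≡ 1026 (mod 1178)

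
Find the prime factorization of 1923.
3 × 641

Divide by primes starting from smallest:
1923 ÷ 3 = 641
641 ÷ 641 = 1

1923 = 3 × 641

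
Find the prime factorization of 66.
2 × 3 × 11

Divide by primes starting from smallest:
66 ÷ 2 = 33
33 ÷ 3 = 11
11 ÷ 11 = 1

66 = 2 × 3 × 11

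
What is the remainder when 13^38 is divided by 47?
Using repeated squaring. 38 = 32 + 4 + 2 (binary 100110). Repeated squaring mod 47: 13^1 ≡ 13; 13^2 ≡ 13² = 169 ≡ 28; 13^4 ≡ 28² = 784 ≡ 32; 13^8 ≡ 32² = 1024 ≡ 37; 13^16 ≡ 37² = 1369 ≡ 6; 13^32 ≡ 6² = 36 ≡ 36. Multiply: 13^38 = 13^32 × 13^4 × 13^2 ≡ 36 × 32 × 28 (mod 47): 36 × 32 = 1152 ≡ 24; 24 × 28 = 672 ≡ 14. So 13^38 ≡ 14 (mod 47).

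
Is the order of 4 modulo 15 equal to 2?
Yes, ord_15(4) = 2.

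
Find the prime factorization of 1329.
3 × 443

Divide by primes starting from smallest:
1329 ÷ 3 = 443
443 ÷ 443 = 1

1329 = 3 × 443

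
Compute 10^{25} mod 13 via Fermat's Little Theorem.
10

By Fermat's Little Theorem, a^(p-1) ≡ 1 (mod p) for prime p and gcd(a, p) = 1
Here p = 13, so 10^12 ≡ 1 (mod 13)
We can reduce the exponent: 25 mod 12 = 1
So 10^25 ≡ 10^1 (mod 13)
Computing: 10^1 mod 13 = 10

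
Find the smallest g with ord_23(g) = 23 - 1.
p - 1 = 22 has prime divisors 2, 11. h is a primitive root mod 23 iff h^(22/q) ≢ 1 (mod 23) for each such q.
h = 2: 2^11 ≡ 1, 2^2 ≡ 4 (mod 23); 2^11 ≡ 1, so not a primitive root.
h = 3: 3^11 ≡ 1, 3^2 ≡ 9 (mod 23); 3^11 ≡ 1, so not a primitive root.
h = 4: 4^11 ≡ 1, 4^2 ≡ 16 (mod 23); 4^11 ≡ 1, so not a primitive root.
h = 5: 5^11 ≡ 22, 5^2 ≡ 2 (mod 23); none is 1, so 5 has order 22 and is a primitive root.
The smallest primitive root mod 23 is g = 5.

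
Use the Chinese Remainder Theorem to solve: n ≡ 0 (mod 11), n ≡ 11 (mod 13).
11

Using the Chinese Remainder Theorem:
M = product of moduli = 143
For equation 1: M_1 = 13, 13 ≡ 2 (mod 11), inverse of 13 mod 11 is 6 (check: 2 × 6 = 12 ≡ 1 (mod 11))
For equation 2: M_2 = 11, 11 ≡ 11 (mod 13), inverse of 11 mod 13 is 6 (check: 11 × 6 = 66 ≡ 1 (mod 13))
Combine: n ≡ Σ r_i×M_i×(M_i⁻¹ mod m_i) = 0×13×6 + 11×11×6 = 0 + 726 = 726
726 mod 143 = 11
n ≡ 11 (mod 143)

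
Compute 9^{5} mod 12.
9

Using successive squaring:
Binary expansion of 5: 101
Powers of 9 mod 12 (each is the square of the previous):
  9^1 ≡ 9 (mod 12)
  9^2 ≡ 9² = 81 ≡ 9 (mod 12)
  9^4 ≡ 9² = 81 ≡ 9 (mod 12)
5 = 4 + 1, so 9^5 = 9^4 × 9^1 ≡ 9 × 9 (mod 12)
Multiplying step by step:
  9 × 9 = 81 ≡ 9 (mod 12)
Result: 9^5 ≡ 9 (mod 12)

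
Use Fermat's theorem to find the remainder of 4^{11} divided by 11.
4

By Fermat's Little Theorem, a^(p-1) ≡ 1 (mod p) for prime p and gcd(a, p) = 1
Here p = 11, so 4^10 ≡ 1 (mod 11)
We can reduce the exponent: 11 mod 10 = 1
So 4^11 ≡ 4^1 (mod 11)
Computing: 4^1 mod 11 = 4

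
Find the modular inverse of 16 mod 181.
16^(-1) ≡ 34 (mod 181). Verification: 16 × 34 = 544 ≡ 1 (mod 181)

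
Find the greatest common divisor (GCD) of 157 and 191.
1

Using the Euclidean algorithm:
157 = 0 × 191 + 157
191 = 1 × 157 + 34
157 = 4 × 34 + 21
34 = 1 × 21 + 13
21 = 1 × 13 + 8
13 = 1 × 8 + 5
8 = 1 × 5 + 3
5 = 1 × 3 + 2
3 = 1 × 2 + 1
2 = 2 × 1 + 0

GCD(157, 191) = 1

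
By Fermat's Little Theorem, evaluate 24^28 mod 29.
By Fermat's Little Theorem, 24^{28} ≡ 1 (mod 29) since 29 is prime and gcd(24, 29) = 1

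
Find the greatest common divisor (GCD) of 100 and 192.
4

Using the Euclidean algorithm:
100 = 0 × 192 + 100
192 = 1 × 100 + 92
100 = 1 × 92 + 8
92 = 11 × 8 + 4
8 = 2 × 4 + 0

GCD(100, 192) = 4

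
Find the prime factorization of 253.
11 × 23

Divide by primes starting from smallest:
253 ÷ 11 = 23
23 ÷ 23 = 1

253 = 11 × 23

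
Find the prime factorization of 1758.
2 × 3 × 293

Divide by primes starting from smallest:
1758 ÷ 2 = 879
879 ÷ 3 = 293
293 ÷ 293 = 1

1758 = 2 × 3 × 293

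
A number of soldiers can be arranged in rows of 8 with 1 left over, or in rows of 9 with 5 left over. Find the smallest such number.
M = 8 × 9 = 72. M₁ = 9, y₁ ≡ 1 (mod 8). M₂ = 8, y₂ ≡ 8 (mod 9). z = 1×9×1 + 5×8×8 ≡ 41 (mod 72). The smallest positive such number is 41.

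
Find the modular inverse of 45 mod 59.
45^(-1) ≡ 21 (mod 59). Verification: 45 × 21 = 945 ≡ 1 (mod 59)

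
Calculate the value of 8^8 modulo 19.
8 = 8 (binary 1000). Repeated squaring mod 19: 8^1 ≡ 8; 8^2 ≡ 8² = 64 ≡ 7; 8^4 ≡ 7² = 49 ≡ 11; 8^8 ≡ 11² = 121 ≡ 7. So 8^8 ≡ 7 (mod 19).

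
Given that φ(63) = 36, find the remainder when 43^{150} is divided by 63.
By Euler: 43^{36} ≡ 1 (mod 63) since gcd(43, 63) = 1. 150 = 4×36 + 6. So 43^{150} ≡ 43^{6} ≡ 1 (mod 63)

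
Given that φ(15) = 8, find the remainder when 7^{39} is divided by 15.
By Euler: 7^{8} ≡ 1 (mod 15) since gcd(7, 15) = 1. 39 = 4×8 + 7. So 7^{39} ≡ 7^{7} ≡ 13 (mod 15)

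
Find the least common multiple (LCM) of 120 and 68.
2040

First find GCD(120, 68) using the Euclidean algorithm:
120 = 1 × 68 + 52
68 = 1 × 52 + 16
52 = 3 × 16 + 4
16 = 4 × 4 + 0
GCD(120, 68) = 4

LCM formula: LCM(a, b) = (a × b) / GCD(a, b)
LCM(120, 68) = (120 × 68) / 4
LCM(120, 68) = 8160 / 4
LCM(120, 68) = 2040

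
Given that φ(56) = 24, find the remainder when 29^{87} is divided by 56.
By Euler: 29^{24} ≡ 1 (mod 56) since gcd(29, 56) = 1. 87 = 3×24 + 15. So 29^{87} ≡ 29^{15} ≡ 29 (mod 56)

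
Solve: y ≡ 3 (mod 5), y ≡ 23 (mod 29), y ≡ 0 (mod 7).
M = 5 × 29 × 7 = 1015. M₁ = 203, y₁ ≡ 2 (mod 5). M₂ = 35, y₂ ≡ 5 (mod 29). M₃ = 145, y₃ ≡ 3 (mod 7). y = 3×203×2 + 23×35×5 + 0×145×3 ≡ 168 (mod 1015)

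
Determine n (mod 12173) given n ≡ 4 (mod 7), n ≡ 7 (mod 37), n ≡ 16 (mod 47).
2930

Using the Chinese Remainder Theorem:
M = product of moduli = 12173
For equation 1: M_1 = 1739, 1739 ≡ 3 (mod 7), inverse of 1739 mod 7 is 5 (check: 3 × 5 = 15 ≡ 1 (mod 7))
For equation 2: M_2 = 329, 329 ≡ 33 (mod 37), inverse of 329 mod 37 is 9 (check: 33 × 9 = 297 ≡ 1 (mod 37))
For equation 3: M_3 = 259, 259 ≡ 24 (mod 47), inverse of 259 mod 47 is 2 (check: 24 × 2 = 48 ≡ 1 (mod 47))
Combine: n ≡ Σ r_i×M_i×(M_i⁻¹ mod m_i) = 4×1739×5 + 7×329×9 + 16×259×2 = 34780 + 20727 + 8288 = 63795
63795 mod 12173 = 2930
n ≡ 2930 (mod 12173)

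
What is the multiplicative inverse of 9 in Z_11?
5

Using Extended Euclidean Algorithm:
gcd(9, 11) = 1
Bezout coefficients: 9 × 5 + 11 × -4 = 1
So 9 × 5 ≡ 1 (mod 11)
The inverse is 5 mod 11 = 5
Verification: 9 × 5 = 45 = 4 × 11 + 1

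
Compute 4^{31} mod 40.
24

Using successive squaring:
Binary expansion of 31: 11111
Powers of 4 mod 40 (each is the square of the previous):
  4^1 ≡ 4 (mod 40)
  4^2 ≡ 4² = 16 ≡ 16 (mod 40)
  4^4 ≡ 16² = 256 ≡ 16 (mod 40)
  4^8 ≡ 16² = 256 ≡ 16 (mod 40)
  4^16 ≡ 16² = 256 ≡ 16 (mod 40)
31 = 16 + 8 + 4 + 2 + 1, so 4^31 = 4^16 × 4^8 × 4^4 × 4^2 × 4^1 ≡ 16 × 16 × 16 × 16 × 4 (mod 40)
Multiplying step by step:
  16 × 16 = 256 ≡ 16 (mod 40)
  16 × 16 = 256 ≡ 16 (mod 40)
  16 × 16 = 256 ≡ 16 (mod 40)
  16 × 4 = 64 ≡ 24 (mod 40)
Result: 4^31 ≡ 24 (mod 40)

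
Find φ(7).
6

Prime factorization: 7 = 7
Using the formula φ(n) = n × Π(1 - 1/p) for each prime factor p:
φ(7) = 7 × (1 - 1/7)
φ(7) = 6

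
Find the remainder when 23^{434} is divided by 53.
By Fermat: 23^{52} ≡ 1 (mod 53). 434 = 8×52 + 18. So 23^{434} ≡ 23^{18} ≡ 52 (mod 53)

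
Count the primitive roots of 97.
32

The number of primitive roots modulo p is φ(p-1) = φ(96)
φ(96) = 32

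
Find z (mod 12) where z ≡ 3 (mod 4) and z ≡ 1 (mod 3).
M = 4 × 3 = 12. M₁ = 3, y₁ ≡ 3 (mod 4). M₂ = 4, y₂ ≡ 1 (mod 3). z = 3×3×3 + 1×4×1 ≡ 7 (mod 12)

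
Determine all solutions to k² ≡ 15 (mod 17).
The square roots of 15 mod 17 are 7 and 10. Verify: 7² = 49 ≡ 15 (mod 17)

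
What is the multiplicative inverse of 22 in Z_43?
22^(-1) ≡ 2 (mod 43). Verification: 22 × 2 = 44 ≡ 1 (mod 43)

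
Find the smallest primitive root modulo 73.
5

A primitive root g modulo p has order p-1 = 72
Prime divisors of 72: [2, 3]
g is a primitive root iff g^(72/q) ≢ 1 (mod 73) for each prime divisor q
Testing small values:
  g = 2: 2^36 ≡ 1, 2^24 ≡ 64 (mod 73) → 2^36 ≡ 1, not primitive root
  g = 3: 3^36 ≡ 1, 3^24 ≡ 1 (mod 73) → 3^36 ≡ 1, not primitive root
  g = 4: 4^36 ≡ 1, 4^24 ≡ 8 (mod 73) → 4^36 ≡ 1, not primitive root
  g = 5: 5^36 ≡ 72, 5^24 ≡ 8 (mod 73) → none is 1, primitive root!
The smallest primitive root is 5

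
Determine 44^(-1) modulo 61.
44^(-1) ≡ 43 (mod 61). Verification: 44 × 43 = 1892 ≡ 1 (mod 61)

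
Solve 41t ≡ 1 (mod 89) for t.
76

Using Extended Euclidean Algorithm:
gcd(41, 89) = 1
Bezout coefficients: 41 × -13 + 89 × 6 = 1
So 41 × -13 ≡ 1 (mod 89)
The inverse is -13 mod 89 = 76
Verification: 41 × 76 = 3116 = 35 × 89 + 1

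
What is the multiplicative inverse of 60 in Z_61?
60

Using Extended Euclidean Algorithm:
gcd(60, 61) = 1
Bezout coefficients: 60 × -1 + 61 × 1 = 1
So 60 × -1 ≡ 1 (mod 61)
The inverse is -1 mod 61 = 60
Verification: 60 × 60 = 3600 = 59 × 61 + 1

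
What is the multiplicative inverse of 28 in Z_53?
36

Using Extended Euclidean Algorithm:
gcd(28, 53) = 1
Bezout coefficients: 28 × -17 + 53 × 9 = 1
So 28 × -17 ≡ 1 (mod 53)
The inverse is -17 mod 53 = 36
Verification: 28 × 36 = 1008 = 19 × 53 + 1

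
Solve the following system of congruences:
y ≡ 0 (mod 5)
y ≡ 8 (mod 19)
65

Using the Chinese Remainder Theorem:
M = product of moduli = 95
For equation 1: M_1 = 19, 19 ≡ 4 (mod 5), inverse of 19 mod 5 is 4 (check: 4 × 4 = 16 ≡ 1 (mod 5))
For equation 2: M_2 = 5, 5 ≡ 5 (mod 19), inverse of 5 mod 19 is 4 (check: 5 × 4 = 20 ≡ 1 (mod 19))
Combine: y ≡ Σ r_i×M_i×(M_i⁻¹ mod m_i) = 0×19×4 + 8×5×4 = 0 + 160 = 160
160 mod 95 = 65
y ≡ 65 (mod 95)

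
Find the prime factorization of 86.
2 × 43

Divide by primes starting from smallest:
86 ÷ 2 = 43
43 ÷ 43 = 1

86 = 2 × 43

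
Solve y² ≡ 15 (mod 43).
The square roots of 15 mod 43 are 31 and 12. Verify: 31² = 961 ≡ 15 (mod 43)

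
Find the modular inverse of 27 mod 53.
27^(-1) ≡ 2 (mod 53). Verification: 27 × 2 = 54 ≡ 1 (mod 53)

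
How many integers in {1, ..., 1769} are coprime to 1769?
1680

Prime factorization: 1769 = 29 × 61
Using the formula φ(n) = n × Π(1 - 1/p) for each prime factor p:
φ(1769) = 1769 × (1 - 1/29) × (1 - 1/61)
φ(1769) = 1680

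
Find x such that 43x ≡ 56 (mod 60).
32

Since gcd(43, 60) = 1 divides 56, a solution exists.
Multiply both sides by the inverse of 43 mod 60:
  43^(-1) mod 60 = 7
  x ≡ 7 × 56 ≡ 392 ≡ 32 (mod 60)
Verification: 43 × 32 = 1376 = 22 × 60 + 56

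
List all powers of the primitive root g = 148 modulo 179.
g^1, g^2, ..., g^{178} mod 179: {148, 66, 102, 60, 109, 22, 34, 20, 96, 67, 71, 126, 32, 82, 143, 42, 130, 87, 167, 14, 103, 29, 175, 124, 94, 129, 118, 101, 91, 43, 99, 153, 90, 74, 33, 51, 30, 144, 11, 17, 10, 48, 123, 125, 63, 16, 41, 161, 21, 65, 133, 173, 7, 141, 104, 177, 62, 47, 154, 59, 140, 135, 111, 139, 166, 45, 37, 106, 115, 15, 72, 95, 98, 5, 24, 151, 152, 121, 8, 110, 170, 100, 122, 156, 176, 93, 160, 52, 178, 31, 113, 77, 119, 70, 157, 145, 159, 83, 112, 108, 53, 147, 97, 36, 137, 49, 92, 12, 165, 76, 150, 4, 55, 85, 50, 61, 78, 88, 136, 80, 26, 89, 105, 146, 128, 149, 35, 168, 162, 169, 131, 56, 54, 116, 163, 138, 18, 158, 114, 46, 6, 172, 38, 75, 2, 117, 132, 25, 120, 39, 44, 68, 40, 13, 134, 142, 73, 64, 164, 107, 84, 81, 174, 155, 28, 27, 58, 171, 69, 9, 79, 57, 23, 3, 86, 19, 127, 1}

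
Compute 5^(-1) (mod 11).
5^(-1) ≡ 9 (mod 11). Verification: 5 × 9 = 45 ≡ 1 (mod 11)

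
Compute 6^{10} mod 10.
6

Using successive squaring:
Binary expansion of 10: 1010
Powers of 6 mod 10 (each is the square of the previous):
  6^1 ≡ 6 (mod 10)
  6^2 ≡ 6² = 36 ≡ 6 (mod 10)
  6^4 ≡ 6² = 36 ≡ 6 (mod 10)
  6^8 ≡ 6² = 36 ≡ 6 (mod 10)
10 = 8 + 2, so 6^10 = 6^8 × 6^2 ≡ 6 × 6 (mod 10)
Multiplying step by step:
  6 × 6 = 36 ≡ 6 (mod 10)
Result: 6^10 ≡ 6 (mod 10)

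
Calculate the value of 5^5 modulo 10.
5 = 4 + 1 (binary 101). Repeated squaring mod 10: 5^1 ≡ 5; 5^2 ≡ 5² = 25 ≡ 5; 5^4 ≡ 5² = 25 ≡ 5. Multiply: 5^5 = 5^4 × 5^1 ≡ 5 × 5 (mod 10): 5 × 5 = 25 ≡ 5. So 5^5 ≡ 5 (mod 10).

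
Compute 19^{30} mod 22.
1

Using successive squaring:
Binary expansion of 30: 11110
Powers of 19 mod 22 (each is the square of the previous):
  19^1 ≡ 19 (mod 22)
  19^2 ≡ 19² = 361 ≡ 9 (mod 22)
  19^4 ≡ 9² = 81 ≡ 15 (mod 22)
  19^8 ≡ 15² = 225 ≡ 5 (mod 22)
  19^16 ≡ 5² = 25 ≡ 3 (mod 22)
30 = 16 + 8 + 4 + 2, so 19^30 = 19^16 × 19^8 × 19^4 × 19^2 ≡ 3 × 5 × 15 × 9 (mod 22)
Multiplying step by step:
  3 × 5 = 15 ≡ 15 (mod 22)
  15 × 15 = 225 ≡ 5 (mod 22)
  5 × 9 = 45 ≡ 1 (mod 22)
Result: 19^30 ≡ 1 (mod 22)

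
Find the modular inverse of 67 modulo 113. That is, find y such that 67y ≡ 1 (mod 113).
27

Using Extended Euclidean Algorithm:
gcd(67, 113) = 1
Bezout coefficients: 67 × 27 + 113 × -16 = 1
So 67 × 27 ≡ 1 (mod 113)
The inverse is 27 mod 113 = 27
Verification: 67 × 27 = 1809 = 16 × 113 + 1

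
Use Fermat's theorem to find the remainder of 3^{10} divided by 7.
4

By Fermat's Little Theorem, a^(p-1) ≡ 1 (mod p) for prime p and gcd(a, p) = 1
Here p = 7, so 3^6 ≡ 1 (mod 7)
We can reduce the exponent: 10 mod 6 = 4
So 3^10 ≡ 3^4 (mod 7)
Computing: 3^4 mod 7 = 4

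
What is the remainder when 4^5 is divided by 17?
5 = 4 + 1 (binary 101). Repeated squaring mod 17: 4^1 ≡ 4; 4^2 ≡ 4² = 16 ≡ 16; 4^4 ≡ 16² = 256 ≡ 1. Multiply: 4^5 = 4^4 × 4^1 ≡ 1 × 4 (mod 17): 1 × 4 = 4 ≡ 4. So 4^5 ≡ 4 (mod 17).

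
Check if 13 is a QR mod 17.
By Euler's criterion: 13^{8} ≡ 1 (mod 17). Since this equals 1, 13 is a QR.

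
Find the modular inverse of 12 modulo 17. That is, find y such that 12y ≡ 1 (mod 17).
10

Using Extended Euclidean Algorithm:
gcd(12, 17) = 1
Bezout coefficients: 12 × -7 + 17 × 5 = 1
So 12 × -7 ≡ 1 (mod 17)
The inverse is -7 mod 17 = 10
Verification: 12 × 10 = 120 = 7 × 17 + 1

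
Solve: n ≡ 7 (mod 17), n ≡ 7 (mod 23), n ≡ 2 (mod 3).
M = 17 × 23 × 3 = 1173. M₁ = 69, y₁ ≡ 1 (mod 17). M₂ = 51, y₂ ≡ 14 (mod 23). M₃ = 391, y₃ ≡ 1 (mod 3). n = 7×69×1 + 7×51×14 + 2×391×1 ≡ 398 (mod 1173)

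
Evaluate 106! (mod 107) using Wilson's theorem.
By Wilson's theorem, (106)! ≡ -1 ≡ 106 (mod 107)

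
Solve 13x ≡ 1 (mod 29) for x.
9

Using Extended Euclidean Algorithm:
gcd(13, 29) = 1
Bezout coefficients: 13 × 9 + 29 × -4 = 1
So 13 × 9 ≡ 1 (mod 29)
The inverse is 9 mod 29 = 9
Verification: 13 × 9 = 117 = 4 × 29 + 1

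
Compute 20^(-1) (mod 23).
15

Using Extended Euclidean Algorithm:
gcd(20, 23) = 1
Bezout coefficients: 20 × -8 + 23 × 7 = 1
So 20 × -8 ≡ 1 (mod 23)
The inverse is -8 mod 23 = 15
Verification: 20 × 15 = 300 = 13 × 23 + 1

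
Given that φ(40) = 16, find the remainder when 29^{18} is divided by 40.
By Euler: 29^{16} ≡ 1 (mod 40) since gcd(29, 40) = 1. 18 = 1×16 + 2. So 29^{18} ≡ 29^{2} ≡ 1 (mod 40)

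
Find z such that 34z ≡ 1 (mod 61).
34^(-1) ≡ 9 (mod 61). Verification: 34 × 9 = 306 ≡ 1 (mod 61)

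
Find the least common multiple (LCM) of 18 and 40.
360

First find GCD(18, 40) using the Euclidean algorithm:
18 = 0 × 40 + 18
40 = 2 × 18 + 4
18 = 4 × 4 + 2
4 = 2 × 2 + 0
GCD(18, 40) = 2

LCM formula: LCM(a, b) = (a × b) / GCD(a, b)
LCM(18, 40) = (18 × 40) / 2
LCM(18, 40) = 720 / 2
LCM(18, 40) = 360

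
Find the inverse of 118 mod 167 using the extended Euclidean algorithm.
Extended GCD: 118(-75) + 167(53) = 1. So 118^(-1) ≡ 92 ≡ 92 (mod 167). Verify: 118 × 92 = 10856 ≡ 1 (mod 167)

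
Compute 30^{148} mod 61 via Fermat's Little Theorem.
57

By Fermat's Little Theorem, a^(p-1) ≡ 1 (mod p) for prime p and gcd(a, p) = 1
Here p = 61, so 30^60 ≡ 1 (mod 61)
We can reduce the exponent: 148 mod 60 = 28
So 30^148 ≡ 30^28 (mod 61)
Computing: 30^28 mod 61 = 57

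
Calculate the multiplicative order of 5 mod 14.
Powers of 5 mod 14: 5^1≡5, 5^2≡11, 5^3≡13, 5^4≡9, 5^5≡3, 5^6≡1. Order = 6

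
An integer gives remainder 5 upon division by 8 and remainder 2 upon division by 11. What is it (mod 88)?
M = 8 × 11 = 88. M₁ = 11, y₁ ≡ 3 (mod 8). M₂ = 8, y₂ ≡ 7 (mod 11). n = 5×11×3 + 2×8×7 ≡ 13 (mod 88). The smallest positive such number is 13.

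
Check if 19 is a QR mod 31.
By Euler's criterion: 19^{15} ≡ 1 (mod 31). Since this equals 1, 19 is a QR.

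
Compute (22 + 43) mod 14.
9

(22 + 43) = 65
65 mod 14 = 9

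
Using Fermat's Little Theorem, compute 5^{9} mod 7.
6

By Fermat's Little Theorem, a^(p-1) ≡ 1 (mod p) for prime p and gcd(a, p) = 1
Here p = 7, so 5^6 ≡ 1 (mod 7)
We can reduce the exponent: 9 mod 6 = 3
So 5^9 ≡ 5^3 (mod 7)
Computing: 5^3 mod 7 = 6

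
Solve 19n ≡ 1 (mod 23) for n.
17

Using Extended Euclidean Algorithm:
gcd(19, 23) = 1
Bezout coefficients: 19 × -6 + 23 × 5 = 1
So 19 × -6 ≡ 1 (mod 23)
The inverse is -6 mod 23 = 17
Verification: 19 × 17 = 323 = 14 × 23 + 1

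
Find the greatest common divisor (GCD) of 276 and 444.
12

Using the Euclidean algorithm:
276 = 0 × 444 + 276
444 = 1 × 276 + 168
276 = 1 × 168 + 108
168 = 1 × 108 + 60
108 = 1 × 60 + 48
60 = 1 × 48 + 12
48 = 4 × 12 + 0

GCD(276, 444) = 12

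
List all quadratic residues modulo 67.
QRs mod 67: {1, 4, 6, 9, 10, 14, 15, 16, 17, 19, 21, 22, 23, 24, 25, 26, 29, 33, 35, 36, 37, 39, 40, 47, 49, 54, 55, 56, 59, 60, 62, 64, 65}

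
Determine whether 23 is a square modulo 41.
By Euler's criterion: 23^{20} ≡ 1 (mod 41). Since this equals 1, 23 is a QR.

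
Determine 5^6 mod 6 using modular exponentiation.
6 = 4 + 2 (binary 110). Repeated squaring mod 6: 5^1 ≡ 5; 5^2 ≡ 5² = 25 ≡ 1; 5^4 ≡ 1² = 1 ≡ 1. Multiply: 5^6 = 5^4 × 5^2 ≡ 1 × 1 (mod 6): 1 × 1 = 1 ≡ 1. So 5^6 ≡ 1 (mod 6).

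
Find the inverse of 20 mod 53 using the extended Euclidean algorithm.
Extended GCD: 20(8) + 53(-3) = 1. So 20^(-1) ≡ 8 ≡ 8 (mod 53). Verify: 20 × 8 = 160 ≡ 1 (mod 53)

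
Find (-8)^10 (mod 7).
(-8) ≡ 6 (mod 7). 10 = 8 + 2 (binary 1010). Repeated squaring mod 7: 6^1 ≡ 6; 6^2 ≡ 6² = 36 ≡ 1; 6^4 ≡ 1² = 1 ≡ 1; 6^8 ≡ 1² = 1 ≡ 1. Multiply: (-8)^10 ≡ 6^8 × 6^2 ≡ 1 × 1 (mod 7): 1 × 1 = 1 ≡ 1. So (-8)^10 ≡ 1 (mod 7).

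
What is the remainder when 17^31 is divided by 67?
Using repeated squaring. 31 = 16 + 8 + 4 + 2 + 1 (binary 11111). Repeated squaring mod 67: 17^1 ≡ 17; 17^2 ≡ 17² = 289 ≡ 21; 17^4 ≡ 21² = 441 ≡ 39; 17^8 ≡ 39² = 1521 ≡ 47; 17^16 ≡ 47² = 2209 ≡ 65. Multiply: 17^31 = 17^16 × 17^8 × 17^4 × 17^2 × 17^1 ≡ 65 × 47 × 39 × 21 × 17 (mod 67): 65 × 47 = 3055 ≡ 40; 40 × 39 = 1560 ≡ 19; 19 × 21 = 399 ≡ 64; 64 × 17 = 1088 ≡ 16. So 17^31 ≡ 16 (mod 67).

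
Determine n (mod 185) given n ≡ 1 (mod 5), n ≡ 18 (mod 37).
166

Using the Chinese Remainder Theorem:
M = product of moduli = 185
For equation 1: M_1 = 37, 37 ≡ 2 (mod 5), inverse of 37 mod 5 is 3 (check: 2 × 3 = 6 ≡ 1 (mod 5))
For equation 2: M_2 = 5, 5 ≡ 5 (mod 37), inverse of 5 mod 37 is 15 (check: 5 × 15 = 75 ≡ 1 (mod 37))
Combine: n ≡ Σ r_i×M_i×(M_i⁻¹ mod m_i) = 1×37×3 + 18×5×15 = 111 + 1350 = 1461
1461 mod 185 = 166
n ≡ 166 (mod 185)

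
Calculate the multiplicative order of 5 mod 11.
Powers of 5 mod 11: 5^1≡5, 5^2≡3, 5^3≡4, 5^4≡9, 5^5≡1. Order = 5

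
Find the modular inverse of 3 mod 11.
3^(-1) ≡ 4 (mod 11). Verification: 3 × 4 = 12 ≡ 1 (mod 11)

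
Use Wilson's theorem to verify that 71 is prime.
(70)! mod 71 = 70. Since this equals -1 (mod 71), Wilson confirms 71 is prime.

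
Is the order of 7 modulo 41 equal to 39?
No, the actual order is 40, not 39.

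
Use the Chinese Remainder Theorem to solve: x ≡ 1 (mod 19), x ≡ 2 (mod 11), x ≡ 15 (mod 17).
134

Using the Chinese Remainder Theorem:
M = product of moduli = 3553
For equation 1: M_1 = 187, 187 ≡ 16 (mod 19), inverse of 187 mod 19 is 6 (check: 16 × 6 = 96 ≡ 1 (mod 19))
For equation 2: M_2 = 323, 323 ≡ 4 (mod 11), inverse of 323 mod 11 is 3 (check: 4 × 3 = 12 ≡ 1 (mod 11))
For equation 3: M_3 = 209, 209 ≡ 5 (mod 17), inverse of 209 mod 17 is 7 (check: 5 × 7 = 35 ≡ 1 (mod 17))
Combine: x ≡ Σ r_i×M_i×(M_i⁻¹ mod m_i) = 1×187×6 + 2×323×3 + 15×209×7 = 1122 + 1938 + 21945 = 25005
25005 mod 3553 = 134
x ≡ 134 (mod 3553)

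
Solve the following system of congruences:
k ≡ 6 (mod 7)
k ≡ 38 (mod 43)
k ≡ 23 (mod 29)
2575

Using the Chinese Remainder Theorem:
M = product of moduli = 8729
For equation 1: M_1 = 1247, 1247 ≡ 1 (mod 7), inverse of 1247 mod 7 is 1 (check: 1 × 1 = 1 ≡ 1 (mod 7))
For equation 2: M_2 = 203, 203 ≡ 31 (mod 43), inverse of 203 mod 43 is 25 (check: 31 × 25 = 775 ≡ 1 (mod 43))
For equation 3: M_3 = 301, 301 ≡ 11 (mod 29), inverse of 301 mod 29 is 8 (check: 11 × 8 = 88 ≡ 1 (mod 29))
Combine: k ≡ Σ r_i×M_i×(M_i⁻¹ mod m_i) = 6×1247×1 + 38×203×25 + 23×301×8 = 7482 + 192850 + 55384 = 255716
255716 mod 8729 = 2575
k ≡ 2575 (mod 8729)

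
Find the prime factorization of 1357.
23 × 59

Divide by primes starting from smallest:
1357 ÷ 23 = 59
59 ÷ 59 = 1

1357 = 23 × 59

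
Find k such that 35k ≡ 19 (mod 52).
5

Since gcd(35, 52) = 1 divides 19, a solution exists.
Multiply both sides by the inverse of 35 mod 52:
  35^(-1) mod 52 = 3
  x ≡ 3 × 19 ≡ 57 ≡ 5 (mod 52)
Verification: 35 × 5 = 175 = 3 × 52 + 19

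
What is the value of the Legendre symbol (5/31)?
(5/31) = 5^{15} mod 31 = 1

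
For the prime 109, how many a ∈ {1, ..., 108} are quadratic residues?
For prime 109, there are (p-1)/2 = (109-1)/2 = 54 quadratic residues (excluding 0).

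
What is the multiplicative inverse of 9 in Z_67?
9^(-1) ≡ 15 (mod 67). Verification: 9 × 15 = 135 ≡ 1 (mod 67)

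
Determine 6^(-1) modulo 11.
6^(-1) ≡ 2 (mod 11). Verification: 6 × 2 = 12 ≡ 1 (mod 11)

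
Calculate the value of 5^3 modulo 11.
3 = 2 + 1 (binary 11). Repeated squaring mod 11: 5^1 ≡ 5; 5^2 ≡ 5² = 25 ≡ 3. Multiply: 5^3 = 5^2 × 5^1 ≡ 3 × 5 (mod 11): 3 × 5 = 15 ≡ 4. So 5^3 ≡ 4 (mod 11).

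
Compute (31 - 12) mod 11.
8

(31 - 12) = 19
19 mod 11 = 8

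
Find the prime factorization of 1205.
5 × 241

Divide by primes starting from smallest:
1205 ÷ 5 = 241
241 ÷ 241 = 1

1205 = 5 × 241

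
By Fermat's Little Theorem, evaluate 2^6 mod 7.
By Fermat's Little Theorem, 2^{6} ≡ 1 (mod 7) since 7 is prime and gcd(2, 7) = 1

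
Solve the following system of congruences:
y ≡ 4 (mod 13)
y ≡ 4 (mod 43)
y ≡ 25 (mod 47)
13420

Using the Chinese Remainder Theorem:
M = product of moduli = 26273
For equation 1: M_1 = 2021, 2021 ≡ 6 (mod 13), inverse of 2021 mod 13 is 11 (check: 6 × 11 = 66 ≡ 1 (mod 13))
For equation 2: M_2 = 611, 611 ≡ 9 (mod 43), inverse of 611 mod 43 is 24 (check: 9 × 24 = 216 ≡ 1 (mod 43))
For equation 3: M_3 = 559, 559 ≡ 42 (mod 47), inverse of 559 mod 47 is 28 (check: 42 × 28 = 1176 ≡ 1 (mod 47))
Combine: y ≡ Σ r_i×M_i×(M_i⁻¹ mod m_i) = 4×2021×11 + 4×611×24 + 25×559×28 = 88924 + 58656 + 391300 = 538880
538880 mod 26273 = 13420
y ≡ 13420 (mod 26273)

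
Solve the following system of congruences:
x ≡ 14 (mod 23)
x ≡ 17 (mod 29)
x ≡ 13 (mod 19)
336

Using the Chinese Remainder Theorem:
M = product of moduli = 12673
For equation 1: M_1 = 551, 551 ≡ 22 (mod 23), inverse of 551 mod 23 is 22 (check: 22 × 22 = 484 ≡ 1 (mod 23))
For equation 2: M_2 = 437, 437 ≡ 2 (mod 29), inverse of 437 mod 29 is 15 (check: 2 × 15 = 30 ≡ 1 (mod 29))
For equation 3: M_3 = 667, 667 ≡ 2 (mod 19), inverse of 667 mod 19 is 10 (check: 2 × 10 = 20 ≡ 1 (mod 19))
Combine: x ≡ Σ r_i×M_i×(M_i⁻¹ mod m_i) = 14×551×22 + 17×437×15 + 13×667×10 = 169708 + 111435 + 86710 = 367853
367853 mod 12673 = 336
x ≡ 336 (mod 12673)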